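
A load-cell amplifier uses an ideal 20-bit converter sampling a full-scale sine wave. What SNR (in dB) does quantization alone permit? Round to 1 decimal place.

Ideal quantization SNR: 6.02 × 20 + 1.76 dB = 122.2 dB.

122.2 dB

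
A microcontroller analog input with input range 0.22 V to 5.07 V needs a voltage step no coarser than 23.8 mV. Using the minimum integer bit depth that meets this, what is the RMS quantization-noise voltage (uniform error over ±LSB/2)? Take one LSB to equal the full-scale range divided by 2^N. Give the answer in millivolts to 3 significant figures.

Range = 5.07 − (0.22) = 4.85 V.
Required number of levels: 4.85/23.8 mV = 203.78; smallest N with 2^N ≥ that is 8.
LSB = 4.85 V ÷ 2^8 = 4.85/256 V = 18.945 mV.
RMS noise = LSB/√12 = 5.47 mV.

5.47 mV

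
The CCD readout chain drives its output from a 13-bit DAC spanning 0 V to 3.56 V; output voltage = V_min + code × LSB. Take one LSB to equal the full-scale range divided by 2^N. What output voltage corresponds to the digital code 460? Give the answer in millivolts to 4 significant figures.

Span = 3.56 V. LSB = 3.56 V / 2^13.
Output = V_min + (460/8192) × range = 0 + 0.0561523 × 3.56 V
      = 0 + 0.199902 = 0.199902 V.

199.9 mV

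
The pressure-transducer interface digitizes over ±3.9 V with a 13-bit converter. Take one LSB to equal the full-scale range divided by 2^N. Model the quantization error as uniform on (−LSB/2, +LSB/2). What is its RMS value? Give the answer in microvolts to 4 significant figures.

The full-scale span is 3.9 − (-3.9) = 7.8 V.
LSB = 7.8 V ÷ 2^13 = 7.8/8192 V = 0.952148 mV.
σ_q = LSB/√12 = 0.952148 mV/3.4641 = 274.9 µV.

274.9 µV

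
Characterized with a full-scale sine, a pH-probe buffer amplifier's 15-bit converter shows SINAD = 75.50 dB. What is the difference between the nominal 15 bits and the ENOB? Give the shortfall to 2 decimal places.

2.75 bits

N_eff = (75.50 − 1.76)/6.02 = 12.2492 bits.
15 − 12.2492 = 2.75 bits below nominal.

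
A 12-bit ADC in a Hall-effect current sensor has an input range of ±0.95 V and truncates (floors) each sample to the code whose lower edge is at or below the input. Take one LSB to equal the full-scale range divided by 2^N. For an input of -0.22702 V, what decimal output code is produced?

1558

Span: 0.95 V − (-0.95 V) = 1.9 V. LSB = 1.9 V / 2^12 ≈ 463.9 µV.
V_in − V_min = -0.22702 − (-0.95) = 0.72298 V.
Divide by LSB: 0.72298 × 4096/1.9 = 1558.5927.
Truncating gives code 1558.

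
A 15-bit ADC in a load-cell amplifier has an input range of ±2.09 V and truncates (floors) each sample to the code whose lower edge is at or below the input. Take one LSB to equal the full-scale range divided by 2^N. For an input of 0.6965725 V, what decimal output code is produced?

21844

The full-scale span is 2.09 − (-2.09) = 4.18 V. LSB = 4.18 V / 2^15 ≈ 127.6 µV.
V_in − V_min = 0.6965725 − (-2.09) = 2.7865725 V.
Divide by LSB: 2.7865725 × 32768/4.18 = 21844.5951.
Truncating gives code 21844.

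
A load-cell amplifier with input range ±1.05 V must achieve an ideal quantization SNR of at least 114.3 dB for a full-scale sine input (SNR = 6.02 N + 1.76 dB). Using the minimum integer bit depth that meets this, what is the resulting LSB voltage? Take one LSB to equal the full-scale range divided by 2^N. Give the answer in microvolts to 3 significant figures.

Full-scale range = 1.05 V − (-1.05 V) = 2.1 V.
6.02 N + 1.76 ≥ 114.3 gives N ≥ 18.694, so the minimum integer is 19.
LSB = 2.1 V ÷ 2^19 = 2.1/524288 V = 4.01 µV.

4.01 µV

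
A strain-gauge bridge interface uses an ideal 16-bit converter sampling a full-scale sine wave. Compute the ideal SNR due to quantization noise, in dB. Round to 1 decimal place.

For an ideal N-bit converter with full-scale sine input, SNR = 6.02 N + 1.76 dB. SNR = 6.02 × 16 + 1.76 = 96.32 + 1.76 = 98.08 dB.

98.1 dB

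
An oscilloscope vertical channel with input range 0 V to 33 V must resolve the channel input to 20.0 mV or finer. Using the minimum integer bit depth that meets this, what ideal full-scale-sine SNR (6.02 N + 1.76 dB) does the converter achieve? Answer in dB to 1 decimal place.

Full-scale range = 33 V.
Need 2^N ≥ 33 V / 20.0 mV = 1650 → N_min = 11.
Ideal SNR at N = 11: 6.02·11 + 1.76 = 68.0 dB.

68.0 dB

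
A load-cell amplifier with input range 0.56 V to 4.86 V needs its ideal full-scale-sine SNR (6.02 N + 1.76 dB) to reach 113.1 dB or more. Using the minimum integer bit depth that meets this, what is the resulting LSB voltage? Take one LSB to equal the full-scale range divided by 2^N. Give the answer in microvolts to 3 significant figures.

8.20 µV

The full-scale span is 4.86 − (0.56) = 4.3 V.
Required N = ⌈(113.1 − 1.76)/6.02⌉ = ⌈18.495⌉ = 19.
LSB = 4.3 V ÷ 2^19 = 4.3/524288 V = 8.20 µV.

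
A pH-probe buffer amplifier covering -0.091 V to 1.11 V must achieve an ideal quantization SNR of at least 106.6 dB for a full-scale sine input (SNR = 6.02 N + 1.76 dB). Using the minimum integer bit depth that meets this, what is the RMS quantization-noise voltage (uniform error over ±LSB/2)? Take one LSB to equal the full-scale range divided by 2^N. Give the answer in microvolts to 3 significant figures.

Span: 1.11 V − (-0.091 V) = 1.201 V.
Solving 6.02 N ≥ 106.6 − 1.76: N ≥ 17.415. Round up → N = 18.
Step size = 1.201/262144 V = 4.5815 µV.
σ_q = LSB/√12 = 4.5815 µV/3.4641 = 1.32 µV.

1.32 µV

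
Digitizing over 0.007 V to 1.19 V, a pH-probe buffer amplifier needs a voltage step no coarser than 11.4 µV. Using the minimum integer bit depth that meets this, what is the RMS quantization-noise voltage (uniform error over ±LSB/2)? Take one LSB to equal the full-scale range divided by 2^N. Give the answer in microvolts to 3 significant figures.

2.61 µV

The full-scale span is 1.19 − (0.007) = 1.183 V.
Required number of levels: 1.183/11.4 µV = 103770; smallest N with 2^N ≥ that is 17.
One LSB is 1.183 V / 131072 = 9.0256 µV.
V_rms = LSB/√12 = 2.61 µV.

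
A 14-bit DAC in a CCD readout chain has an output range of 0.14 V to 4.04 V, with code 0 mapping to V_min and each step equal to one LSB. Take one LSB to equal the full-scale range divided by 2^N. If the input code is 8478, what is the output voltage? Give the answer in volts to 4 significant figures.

2.158 V

Span: 4.04 V − (0.14 V) = 3.9 V. LSB = 3.9 V / 2^14.
V_out = 0.14 + 8478 × (3.9/16384) V
      = 0.14 + 2.01808 = 2.15808 V.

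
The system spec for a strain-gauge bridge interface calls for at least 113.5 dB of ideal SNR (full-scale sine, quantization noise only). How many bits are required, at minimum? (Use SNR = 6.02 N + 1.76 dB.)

6.02 N + 1.76 ≥ 113.5 gives N ≥ 18.561, so the minimum integer is 19.

19 bits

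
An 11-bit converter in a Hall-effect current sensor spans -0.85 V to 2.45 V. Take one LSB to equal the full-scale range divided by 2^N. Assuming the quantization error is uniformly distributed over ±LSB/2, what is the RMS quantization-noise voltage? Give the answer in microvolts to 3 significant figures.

465 µV

Full-scale range = 2.45 V − (-0.85 V) = 3.3 V.
LSB = 3.3 V ÷ 2^11 = 3.3/2048 V = 1.6113 mV.
RMS of a uniform error over width LSB is LSB/√12 = 465 µV.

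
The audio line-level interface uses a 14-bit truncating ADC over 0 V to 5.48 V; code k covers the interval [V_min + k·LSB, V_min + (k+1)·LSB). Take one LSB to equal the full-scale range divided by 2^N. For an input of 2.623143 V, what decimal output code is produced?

7842

V_FS = 5.48 V. LSB = 5.48 V / 2^14 ≈ 334.5 µV.
code = ⌊(V_in − V_min)/LSB⌋ = ⌊(V_in − V_min) × 2^14 / range⌋
     = ⌊(2.623143 − (0)) × 16384 / 5.48⌋ = ⌊2.623143 × 16384/5.48⌋
     = ⌊7842.623⌋ = 7842.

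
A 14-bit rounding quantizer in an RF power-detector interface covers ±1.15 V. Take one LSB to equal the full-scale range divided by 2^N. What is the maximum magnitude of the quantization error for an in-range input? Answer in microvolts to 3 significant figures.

Span: 1.15 V − (-1.15 V) = 2.3 V.
LSB = 2.3 V / 2^14 = 140.38 µV.
|e|_max = LSB/2 = 70.2 µV.

70.2 µV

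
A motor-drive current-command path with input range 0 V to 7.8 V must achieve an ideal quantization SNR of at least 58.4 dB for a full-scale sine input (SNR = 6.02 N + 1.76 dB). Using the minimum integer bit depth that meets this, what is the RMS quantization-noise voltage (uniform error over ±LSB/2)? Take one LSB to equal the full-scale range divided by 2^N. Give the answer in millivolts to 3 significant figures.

2.20 mV

V_FS = 7.8 V.
6.02 N + 1.76 ≥ 58.4 gives N ≥ 9.409, so the minimum integer is 10.
LSB = 7.8 V / 2^10 = 7.6172 mV.
RMS noise = LSB/√12 = 2.20 mV.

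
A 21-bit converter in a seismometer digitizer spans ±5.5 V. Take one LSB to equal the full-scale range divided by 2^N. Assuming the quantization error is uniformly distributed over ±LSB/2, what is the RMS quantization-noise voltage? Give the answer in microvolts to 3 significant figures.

Range = 5.5 − (-5.5) = 11 V.
LSB = 11 V ÷ 2^21 = 11/2097152 V = 5.2452 µV.
V_rms = LSB/√12 = 5.2452 µV / √12 = 1.51 µV.

1.51 µV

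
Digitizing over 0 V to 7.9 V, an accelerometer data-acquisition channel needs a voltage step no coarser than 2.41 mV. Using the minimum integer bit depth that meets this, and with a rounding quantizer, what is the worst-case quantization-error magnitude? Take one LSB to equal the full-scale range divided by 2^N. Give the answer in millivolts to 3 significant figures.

Full-scale range = 7.9 V.
Required number of levels: 7.9/2.41 mV = 3278.0; smallest N with 2^N ≥ that is 12.
Step size = 7.9/4096 V = 1.9287 mV.
|e|_max = LSB/2 = 0.964 mV.

0.964 mV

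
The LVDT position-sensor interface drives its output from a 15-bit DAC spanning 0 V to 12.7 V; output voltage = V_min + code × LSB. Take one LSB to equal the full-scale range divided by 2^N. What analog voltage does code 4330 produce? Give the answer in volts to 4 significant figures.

1.678 V

Range is 12.7 V. LSB = 12.7 V / 2^15.
V_out = V_min + code × LSB = 0 V + 4330 × 12.7 V / 32768
      = 0 + 1.67819 = 1.67819 V.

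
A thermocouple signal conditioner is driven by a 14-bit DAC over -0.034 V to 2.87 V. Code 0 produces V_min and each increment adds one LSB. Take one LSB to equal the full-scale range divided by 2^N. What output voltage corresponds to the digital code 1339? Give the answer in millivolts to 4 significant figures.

The full-scale span is 2.87 − (-0.034) = 2.904 V. LSB = 2.904 V / 2^14.
V_out = V_min + code × LSB = -0.034 V + 1339 × 2.904 V / 16384
      = -0.034 + 0.237333 = 0.203333 V.

203.3 mV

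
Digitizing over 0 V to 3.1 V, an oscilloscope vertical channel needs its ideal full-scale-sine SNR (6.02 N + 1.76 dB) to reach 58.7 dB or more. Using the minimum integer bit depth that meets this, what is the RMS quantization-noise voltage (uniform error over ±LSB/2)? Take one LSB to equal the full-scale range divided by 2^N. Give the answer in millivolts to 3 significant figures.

0.874 mV

Full-scale range = 3.1 V.
Required N = ⌈(58.7 − 1.76)/6.02⌉ = ⌈9.458⌉ = 10.
LSB = 3.1 V ÷ 2^10 = 3.1/1024 V = 3.0273 mV.
σ_q = LSB/√12 = 3.0273 mV/3.4641 = 0.874 mV.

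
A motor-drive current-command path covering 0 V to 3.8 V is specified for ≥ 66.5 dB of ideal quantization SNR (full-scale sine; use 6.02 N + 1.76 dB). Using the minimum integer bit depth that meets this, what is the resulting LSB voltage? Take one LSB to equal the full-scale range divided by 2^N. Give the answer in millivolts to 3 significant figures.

1.86 mV

Full-scale range = 3.8 V.
Required N = ⌈(66.5 − 1.76)/6.02⌉ = ⌈10.754⌉ = 11.
LSB = 3.8 V / 2^11 = 1.86 mV.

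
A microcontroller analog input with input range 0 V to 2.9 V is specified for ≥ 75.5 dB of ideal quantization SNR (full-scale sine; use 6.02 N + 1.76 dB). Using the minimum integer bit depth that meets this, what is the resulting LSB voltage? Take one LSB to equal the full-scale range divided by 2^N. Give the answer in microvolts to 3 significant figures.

Full-scale range = 2.9 V.
Required N = ⌈(75.5 − 1.76)/6.02⌉ = ⌈12.249⌉ = 13.
Step size = 2.9/8192 V = 354 µV.

354 µV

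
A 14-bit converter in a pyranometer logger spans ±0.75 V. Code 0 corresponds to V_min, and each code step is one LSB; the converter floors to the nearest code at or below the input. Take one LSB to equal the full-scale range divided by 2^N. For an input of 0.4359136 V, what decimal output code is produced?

Full-scale range = 0.75 V − (-0.75 V) = 1.5 V. LSB = 1.5 V / 2^14 ≈ 91.55 µV.
V_in − V_min = 0.4359136 − (-0.75) = 1.1859136 V.
Divide by LSB: 1.1859136 × 16384/1.5 = 12953.3389.
Truncating gives code 12953.

12953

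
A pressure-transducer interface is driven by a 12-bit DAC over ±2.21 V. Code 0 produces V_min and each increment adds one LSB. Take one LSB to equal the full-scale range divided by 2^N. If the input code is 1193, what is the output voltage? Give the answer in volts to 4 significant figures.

-0.9226 V

Span: 2.21 V − (-2.21 V) = 4.42 V. LSB = 4.42 V / 2^12.
V_out = V_min + code × LSB = -2.21 V + 1193 × 4.42 V / 4096
      = -2.21 V + 1.28737 V = -0.922632 V.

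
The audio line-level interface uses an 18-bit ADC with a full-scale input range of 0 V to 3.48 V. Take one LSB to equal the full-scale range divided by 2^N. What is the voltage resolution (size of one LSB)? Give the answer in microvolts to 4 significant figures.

13.28 µV

Span = 3.48 V.
There are 2^18 = 262144 steps.
LSB = 3.48 V ÷ 2^18 = 3.48/262144 V = 13.28 µV.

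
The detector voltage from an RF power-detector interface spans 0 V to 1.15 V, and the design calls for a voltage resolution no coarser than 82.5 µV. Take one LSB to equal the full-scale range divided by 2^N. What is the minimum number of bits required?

Full-scale range = 1.15 V.
Required number of levels: 1.15/82.5 µV = 13939; smallest N with 2^N ≥ that is 14.

14 bits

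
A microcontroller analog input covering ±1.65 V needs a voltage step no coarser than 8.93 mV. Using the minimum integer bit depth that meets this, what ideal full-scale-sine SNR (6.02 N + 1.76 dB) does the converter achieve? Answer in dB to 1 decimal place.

55.9 dB

Span: 1.65 V − (-1.65 V) = 3.3 V.
Need 2^N ≥ 3.3 V / 8.93 mV = 369.5 → N_min = 9.
6.02(9) + 1.76 = 55.94 dB.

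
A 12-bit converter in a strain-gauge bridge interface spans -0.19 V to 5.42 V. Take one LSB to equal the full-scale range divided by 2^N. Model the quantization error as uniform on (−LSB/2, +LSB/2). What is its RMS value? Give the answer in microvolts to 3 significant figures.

Full-scale range = 5.42 V − (-0.19 V) = 5.61 V.
LSB = 5.61 V / 2^12 = 1.3696 mV.
RMS of a uniform error over width LSB is LSB/√12 = 395 µV.

395 µV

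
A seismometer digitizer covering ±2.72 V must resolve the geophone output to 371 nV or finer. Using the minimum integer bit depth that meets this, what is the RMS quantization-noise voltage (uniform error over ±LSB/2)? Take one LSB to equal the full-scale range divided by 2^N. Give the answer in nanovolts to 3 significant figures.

93.6 nV

Range = 2.72 − (-2.72) = 5.44 V.
Levels needed ≥ 5.44/371 nV = 1.466e7. 2^24 = 16777216 suffices, so N_min = 24.
Step size = 5.44/16777216 V = 324.25 nV.
RMS noise = LSB/√12 = 93.6 nV.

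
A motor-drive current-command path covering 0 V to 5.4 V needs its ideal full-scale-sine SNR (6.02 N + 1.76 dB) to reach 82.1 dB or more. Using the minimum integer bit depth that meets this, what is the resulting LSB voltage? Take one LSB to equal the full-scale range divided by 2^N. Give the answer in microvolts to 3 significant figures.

V_FS = 5.4 V.
Solving 6.02 N ≥ 82.1 − 1.76: N ≥ 13.346. Round up → N = 14.
Step size = 5.4/16384 V = 330 µV.

330 µV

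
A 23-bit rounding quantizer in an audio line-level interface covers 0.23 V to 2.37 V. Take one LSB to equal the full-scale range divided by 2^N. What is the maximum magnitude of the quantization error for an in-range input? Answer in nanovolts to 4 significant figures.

127.6 nV

The full-scale span is 2.37 − (0.23) = 2.14 V.
Step size = 2.14/8388608 V = 255.108 nV.
|e|_max = LSB/2 = 127.6 nV.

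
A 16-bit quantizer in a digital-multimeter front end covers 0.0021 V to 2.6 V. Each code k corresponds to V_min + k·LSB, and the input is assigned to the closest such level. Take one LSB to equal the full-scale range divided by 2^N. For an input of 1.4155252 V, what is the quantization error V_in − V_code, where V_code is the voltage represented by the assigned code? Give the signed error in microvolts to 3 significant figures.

−7.45 µV

Span: 2.6 V − (0.0021 V) = 2.5979 V. LSB = 2.5979 V / 2^16 ≈ 39.64 µV.
(1.4155252 − (0.0021)) / LSB = 1.4134252 × 65536/2.5979 = 35655.8120. Nearest integer: k = 35656.
Reconstructed level: 0.0021 + 35656 × 2.5979/65536 V = 1.4155326538 V.
V_in − V_code = 1.4155252 − (1.4155326538) = −7.45 µV.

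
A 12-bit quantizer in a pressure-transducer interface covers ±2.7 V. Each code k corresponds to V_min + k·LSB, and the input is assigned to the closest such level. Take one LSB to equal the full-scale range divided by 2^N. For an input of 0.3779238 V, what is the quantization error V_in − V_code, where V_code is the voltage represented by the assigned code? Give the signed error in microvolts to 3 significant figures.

−445 µV

Full-scale range = 2.7 V − (-2.7 V) = 5.4 V. LSB = 5.4 V / 2^12 ≈ 1.318 mV.
(V_in − V_min)/LSB = (0.3779238 − (-2.7)) × 4096/5.4 = 2334.6622 → nearest code k = 2335.
Reconstructed level: -2.7 + 2335 × 5.4/4096 V = 0.3783691406 V.
V_in − V_code = 0.3779238 − (0.3783691406) = −445 µV.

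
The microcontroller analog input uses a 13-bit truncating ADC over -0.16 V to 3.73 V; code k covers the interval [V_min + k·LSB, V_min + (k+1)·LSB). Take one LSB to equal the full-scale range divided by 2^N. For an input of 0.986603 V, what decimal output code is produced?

2414

Span: 3.73 V − (-0.16 V) = 3.89 V. LSB = 3.89 V / 2^13 ≈ 474.9 µV.
code = ⌊(V_in − V_min)/LSB⌋ = ⌊(V_in − V_min) × 2^13 / range⌋
     = ⌊(0.986603 − (-0.16)) × 8192 / 3.89⌋ = ⌊1.146603 × 8192/3.89⌋
     = ⌊2414.646⌋ = 2414.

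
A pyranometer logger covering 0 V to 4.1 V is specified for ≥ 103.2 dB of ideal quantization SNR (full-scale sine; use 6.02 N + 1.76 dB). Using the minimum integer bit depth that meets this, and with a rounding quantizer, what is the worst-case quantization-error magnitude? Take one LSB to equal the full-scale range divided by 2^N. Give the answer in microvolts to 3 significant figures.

15.6 µV

Span = 4.1 V.
Required N = ⌈(103.2 − 1.76)/6.02⌉ = ⌈16.850⌉ = 17.
LSB = 4.1 V ÷ 2^17 = 4.1/131072 V = 31.281 µV.
|e|_max = LSB/2 = 15.6 µV.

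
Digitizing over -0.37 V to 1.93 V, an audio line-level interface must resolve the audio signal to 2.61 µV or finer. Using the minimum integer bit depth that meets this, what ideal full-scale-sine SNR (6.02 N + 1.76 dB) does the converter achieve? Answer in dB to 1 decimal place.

122.2 dB

Full-scale range = 1.93 V − (-0.37 V) = 2.3 V.
2.3 V / 2.61 µV = 881200. Since 2^19 = 524288 and 2^20 = 1048576, N = 20.
Ideal SNR at N = 20: 6.02·20 + 1.76 = 122.2 dB.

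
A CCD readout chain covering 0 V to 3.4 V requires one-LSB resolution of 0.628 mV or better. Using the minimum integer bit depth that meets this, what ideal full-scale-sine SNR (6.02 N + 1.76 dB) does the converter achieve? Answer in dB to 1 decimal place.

80.0 dB

Range is 3.4 V.
Need 2^N ≥ 3.4 V / 0.628 mV = 5414 → N_min = 13.
6.02(13) + 1.76 = 80.02 dB.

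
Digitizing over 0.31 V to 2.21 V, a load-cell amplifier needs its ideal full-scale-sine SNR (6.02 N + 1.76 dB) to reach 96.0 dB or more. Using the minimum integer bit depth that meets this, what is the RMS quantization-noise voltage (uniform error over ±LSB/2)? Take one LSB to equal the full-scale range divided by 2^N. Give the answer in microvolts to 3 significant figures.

Full-scale range = 2.21 V − (0.31 V) = 1.9 V.
N ≥ (96.0 − 1.76)/6.02 = 15.654 → N_min = 16.
LSB = 1.9 V ÷ 2^16 = 1.9/65536 V = 28.992 µV.
V_rms = LSB/√12 = 8.37 µV.

8.37 µV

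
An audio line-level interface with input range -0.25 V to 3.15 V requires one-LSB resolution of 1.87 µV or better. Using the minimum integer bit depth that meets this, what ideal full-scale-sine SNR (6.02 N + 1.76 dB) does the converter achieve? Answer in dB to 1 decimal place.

128.2 dB

Full-scale range = 3.15 V − (-0.25 V) = 3.4 V.
Required number of levels: 3.4/1.87 µV = 1.8182e6; smallest N with 2^N ≥ that is 21.
Ideal SNR at N = 21: 6.02·21 + 1.76 = 128.2 dB.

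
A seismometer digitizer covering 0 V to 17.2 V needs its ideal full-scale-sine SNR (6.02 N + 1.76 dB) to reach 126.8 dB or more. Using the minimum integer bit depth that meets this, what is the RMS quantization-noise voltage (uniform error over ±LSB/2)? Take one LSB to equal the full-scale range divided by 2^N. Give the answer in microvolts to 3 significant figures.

2.37 µV

Full-scale range = 17.2 V.
Required N = ⌈(126.8 − 1.76)/6.02⌉ = ⌈20.771⌉ = 21.
One LSB is 17.2 V / 2097152 = 8.2016 µV.
RMS noise = LSB/√12 = 2.37 µV.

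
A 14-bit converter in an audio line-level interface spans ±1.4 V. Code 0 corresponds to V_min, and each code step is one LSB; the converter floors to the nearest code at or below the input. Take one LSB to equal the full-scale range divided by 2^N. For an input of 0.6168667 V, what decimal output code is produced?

11801

The full-scale span is 1.4 − (-1.4) = 2.8 V. LSB = 2.8 V / 2^14 ≈ 170.9 µV.
V_in − V_min = 0.6168667 − (-1.4) = 2.0168667 V.
Divide by LSB: 2.0168667 × 16384/2.8 = 11801.5514.
Truncating gives code 11801.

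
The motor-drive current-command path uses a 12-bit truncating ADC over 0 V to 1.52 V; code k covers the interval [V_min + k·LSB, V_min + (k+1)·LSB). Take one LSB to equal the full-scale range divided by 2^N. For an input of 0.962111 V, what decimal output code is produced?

Full-scale range = 1.52 V. LSB = 1.52 V / 2^12 ≈ 371.1 µV.
(V_in − V_min) × 2^12/range = (0.962111 − (0)) × 4096/1.52 = 2592.636.
Floor → code = 2592.

2592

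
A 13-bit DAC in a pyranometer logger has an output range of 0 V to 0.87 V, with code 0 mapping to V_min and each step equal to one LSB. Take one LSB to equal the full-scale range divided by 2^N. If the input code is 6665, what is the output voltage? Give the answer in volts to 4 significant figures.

0.7078 V

Span = 0.87 V. LSB = 0.87 V / 2^13.
Output = V_min + (6665/8192) × range = 0 + 0.813599 × 0.87 V
      = 0 + 0.707831 = 0.707831 V.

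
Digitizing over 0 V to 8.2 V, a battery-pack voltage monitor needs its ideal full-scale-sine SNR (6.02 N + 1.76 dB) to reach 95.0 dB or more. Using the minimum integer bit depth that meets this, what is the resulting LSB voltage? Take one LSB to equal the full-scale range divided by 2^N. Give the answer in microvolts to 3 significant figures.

V_FS = 8.2 V.
Solving 6.02 N ≥ 95.0 − 1.76: N ≥ 15.488. Round up → N = 16.
LSB = 8.2 V ÷ 2^16 = 8.2/65536 V = 125 µV.

125 µV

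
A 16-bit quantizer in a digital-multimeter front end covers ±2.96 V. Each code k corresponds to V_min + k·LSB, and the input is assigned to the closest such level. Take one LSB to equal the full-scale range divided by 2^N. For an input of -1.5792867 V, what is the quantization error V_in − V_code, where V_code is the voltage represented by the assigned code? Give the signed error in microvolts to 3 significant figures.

−11.8 µV

Span: 2.96 V − (-2.96 V) = 5.92 V. LSB = 5.92 V / 2^16 ≈ 90.33 µV.
Position in LSBs: (-1.5792867 − (-2.96)) × 65536/5.92 = 15284.8694; rounding gives k = 15285.
V_code = V_min + k × range/2^16 = -2.96 + 15285 × 5.92/65536 = -1.5792749023 V.
e = -1.5792867 − (-1.5792749023) = −11.8 µV.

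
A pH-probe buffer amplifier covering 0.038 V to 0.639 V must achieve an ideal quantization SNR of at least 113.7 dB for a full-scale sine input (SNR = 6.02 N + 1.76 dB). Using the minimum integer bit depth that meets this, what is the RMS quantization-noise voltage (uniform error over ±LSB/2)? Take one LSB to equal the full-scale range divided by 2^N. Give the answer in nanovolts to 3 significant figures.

331 nV

Span: 0.639 V − (0.038 V) = 0.601 V.
6.02 N + 1.76 ≥ 113.7 gives N ≥ 18.595, so the minimum integer is 19.
Step size = 0.601/524288 V = 1.1463 µV.
RMS noise = LSB/√12 = 331 nV.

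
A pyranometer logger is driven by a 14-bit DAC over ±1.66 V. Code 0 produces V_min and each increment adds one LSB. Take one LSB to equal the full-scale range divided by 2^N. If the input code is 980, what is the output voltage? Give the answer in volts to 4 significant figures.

-1.461 V

The full-scale span is 1.66 − (-1.66) = 3.32 V. LSB = 3.32 V / 2^14.
Output = V_min + (980/16384) × range = -1.66 + 0.0598145 × 3.32 V
      = -1.66 + 0.198584 = -1.46142 V.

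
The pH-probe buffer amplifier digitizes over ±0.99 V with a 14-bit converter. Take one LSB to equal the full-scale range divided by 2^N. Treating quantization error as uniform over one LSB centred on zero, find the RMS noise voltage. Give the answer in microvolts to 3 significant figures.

Full-scale range = 0.99 V − (-0.99 V) = 1.98 V.
One LSB is 1.98 V / 16384 = 120.85 µV.
σ_q = LSB/√12 = 120.85 µV/3.4641 = 34.9 µV.

34.9 µV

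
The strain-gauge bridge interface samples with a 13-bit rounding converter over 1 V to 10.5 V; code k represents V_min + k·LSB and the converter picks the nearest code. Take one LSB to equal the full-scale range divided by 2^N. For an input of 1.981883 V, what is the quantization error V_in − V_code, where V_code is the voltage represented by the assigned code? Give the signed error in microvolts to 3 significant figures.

−356 µV

Span: 10.5 V − (1 V) = 9.5 V. LSB = 9.5 V / 2^13 ≈ 1.160 mV.
Position in LSBs: (1.981883 − (1)) × 8192/9.5 = 846.6932; rounding gives k = 847.
V_code = 1 + (847/8192) × 9.5 = 1.982238770 V.
V_in − V_code = 1.981883 − (1.982238770) = −356 µV.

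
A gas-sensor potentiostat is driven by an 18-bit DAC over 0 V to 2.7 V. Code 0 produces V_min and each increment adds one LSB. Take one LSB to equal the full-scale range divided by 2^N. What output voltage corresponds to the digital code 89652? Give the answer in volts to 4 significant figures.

Full-scale range = 2.7 V. LSB = 2.7 V / 2^18.
V_out = V_min + code × LSB = 0 V + 89652 × 2.7 V / 262144
      = 0 + 0.923387 = 0.923387 V.

0.9234 V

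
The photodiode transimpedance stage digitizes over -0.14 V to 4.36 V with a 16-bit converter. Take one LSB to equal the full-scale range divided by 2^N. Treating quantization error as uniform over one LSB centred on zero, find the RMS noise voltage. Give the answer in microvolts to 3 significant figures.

Span: 4.36 V − (-0.14 V) = 4.5 V.
LSB = 4.5 V ÷ 2^16 = 4.5/65536 V = 68.665 µV.
For a uniform distribution on [−LSB/2, +LSB/2], V_rms = LSB/√12 = 68.665 µV/3.4641 = 19.8 µV.

19.8 µV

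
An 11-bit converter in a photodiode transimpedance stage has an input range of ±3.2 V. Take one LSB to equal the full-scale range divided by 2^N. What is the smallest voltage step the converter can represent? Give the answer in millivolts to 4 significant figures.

3.125 mV

Full-scale range = 3.2 V − (-3.2 V) = 6.4 V.
Number of codes = 2^11 = 2048.
LSB = 6.4 V ÷ 2^11 = 6.4/2048 V = 3.125 mV.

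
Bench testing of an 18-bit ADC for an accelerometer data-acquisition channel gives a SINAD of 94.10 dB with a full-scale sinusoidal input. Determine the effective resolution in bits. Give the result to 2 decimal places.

15.34 bits

ENOB = (SINAD − 1.76) / 6.02 = (94.10 − 1.76) / 6.02 = 92.34 / 6.02 = 15.3389.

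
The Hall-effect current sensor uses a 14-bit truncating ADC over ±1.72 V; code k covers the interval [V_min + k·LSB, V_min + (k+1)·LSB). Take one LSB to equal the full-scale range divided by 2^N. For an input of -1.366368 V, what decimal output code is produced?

1684

The full-scale span is 1.72 − (-1.72) = 3.44 V. LSB = 3.44 V / 2^14 ≈ 210.0 µV.
(V_in − V_min) × 2^14/range = (-1.366368 − (-1.72)) × 16384/3.44 = 1684.275.
Floor → code = 1684.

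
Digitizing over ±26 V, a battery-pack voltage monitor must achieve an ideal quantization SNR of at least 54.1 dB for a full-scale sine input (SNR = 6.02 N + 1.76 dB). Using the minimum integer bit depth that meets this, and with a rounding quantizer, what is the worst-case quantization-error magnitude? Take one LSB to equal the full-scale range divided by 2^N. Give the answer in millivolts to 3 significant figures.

50.8 mV

Full-scale range = 26 V − (-26 V) = 52 V.
Required N = ⌈(54.1 − 1.76)/6.02⌉ = ⌈8.694⌉ = 9.
LSB = 52 V ÷ 2^9 = 52/512 V = 101.56 mV.
|e|_max = LSB/2 = 50.8 mV.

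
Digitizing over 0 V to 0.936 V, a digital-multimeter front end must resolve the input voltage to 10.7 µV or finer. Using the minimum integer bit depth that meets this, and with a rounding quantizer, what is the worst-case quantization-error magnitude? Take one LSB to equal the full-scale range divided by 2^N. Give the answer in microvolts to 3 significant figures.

3.57 µV

Range is 0.936 V.
Levels needed ≥ 0.936/10.7 µV = 87480. 2^17 = 131072 suffices, so N_min = 17.
One LSB is 0.936 V / 131072 = 7.1411 µV.
|e|_max = LSB/2 = 3.57 µV.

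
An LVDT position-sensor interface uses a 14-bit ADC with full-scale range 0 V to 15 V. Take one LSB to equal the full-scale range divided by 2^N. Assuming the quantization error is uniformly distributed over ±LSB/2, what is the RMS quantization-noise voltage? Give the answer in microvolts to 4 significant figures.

264.3 µV

Range is 15 V.
LSB = 15 V / 2^14 = 0.915527 mV.
σ_q = LSB/√12 = 0.915527 mV/3.4641 = 264.3 µV.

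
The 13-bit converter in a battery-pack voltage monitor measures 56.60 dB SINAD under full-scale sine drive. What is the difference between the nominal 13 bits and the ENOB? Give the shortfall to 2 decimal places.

3.89 bits

N_eff = (56.60 − 1.76)/6.02 = 9.1096 bits.
Shortfall = 13 − 9.1096 = 3.8904 bits.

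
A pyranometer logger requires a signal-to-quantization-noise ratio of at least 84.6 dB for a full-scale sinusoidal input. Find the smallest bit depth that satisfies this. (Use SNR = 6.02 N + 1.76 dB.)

Solving 6.02 N ≥ 84.6 − 1.76: N ≥ 13.761. Round up → N = 14.

14 bits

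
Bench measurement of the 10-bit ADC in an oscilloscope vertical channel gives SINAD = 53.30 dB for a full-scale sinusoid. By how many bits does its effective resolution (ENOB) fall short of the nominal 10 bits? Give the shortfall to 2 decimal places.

1.44 bits

Effective bits = (53.30 − 1.76)/6.02 = 8.5615.
Shortfall = 10 − 8.5615 = 1.4385 bits.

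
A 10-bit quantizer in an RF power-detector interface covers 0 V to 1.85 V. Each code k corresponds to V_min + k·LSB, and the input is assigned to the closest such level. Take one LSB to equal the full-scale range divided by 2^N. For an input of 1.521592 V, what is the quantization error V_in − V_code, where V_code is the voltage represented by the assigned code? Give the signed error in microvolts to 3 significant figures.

+401 µV

Span = 1.85 V. LSB = 1.85 V / 2^10 ≈ 1.807 mV.
(V_in − V_min)/LSB = (1.521592 − (0)) × 1024/1.85 = 842.2217 → nearest code k = 842.
V_code = V_min + k × range/2^10 = 0 + 842 × 1.85/1024 = 1.521191406 V.
e = 1.521592 − (1.521191406) = +401 µV.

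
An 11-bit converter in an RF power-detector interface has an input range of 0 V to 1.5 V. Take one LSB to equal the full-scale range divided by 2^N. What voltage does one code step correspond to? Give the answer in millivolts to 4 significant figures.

0.7324 mV

V_FS = 1.5 V.
There are 2^11 = 2048 steps.
One LSB is 1.5 V / 2048 = 0.7324 mV.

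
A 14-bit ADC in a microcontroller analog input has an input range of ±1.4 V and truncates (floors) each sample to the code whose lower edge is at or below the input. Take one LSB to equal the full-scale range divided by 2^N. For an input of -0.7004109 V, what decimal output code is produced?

Span: 1.4 V − (-1.4 V) = 2.8 V. LSB = 2.8 V / 2^14 ≈ 170.9 µV.
(V_in − V_min) × 2^14/range = (-0.7004109 − (-1.4)) × 16384/2.8 = 4093.596.
Floor → code = 4093.

4093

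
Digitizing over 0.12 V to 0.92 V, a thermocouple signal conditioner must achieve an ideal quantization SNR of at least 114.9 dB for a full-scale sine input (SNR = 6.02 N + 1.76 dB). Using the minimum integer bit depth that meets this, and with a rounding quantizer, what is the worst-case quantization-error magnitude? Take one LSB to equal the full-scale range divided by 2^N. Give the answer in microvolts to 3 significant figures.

0.763 µV

Span: 0.92 V − (0.12 V) = 0.8 V.
Required N = ⌈(114.9 − 1.76)/6.02⌉ = ⌈18.794⌉ = 19.
LSB = 0.8 V ÷ 2^19 = 0.8/524288 V = 1.5259 µV.
Max error for round-to-nearest is LSB/2 = 0.763 µV.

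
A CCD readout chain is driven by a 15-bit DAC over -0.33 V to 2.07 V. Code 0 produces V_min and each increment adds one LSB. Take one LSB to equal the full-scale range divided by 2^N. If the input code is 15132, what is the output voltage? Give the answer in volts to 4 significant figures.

Range = 2.07 − (-0.33) = 2.4 V. LSB = 2.4 V / 2^15.
Output = V_min + (15132/32768) × range = -0.33 + 0.461792 × 2.4 V
      = -0.33 + 1.10830 = 0.778301 V.

0.7783 V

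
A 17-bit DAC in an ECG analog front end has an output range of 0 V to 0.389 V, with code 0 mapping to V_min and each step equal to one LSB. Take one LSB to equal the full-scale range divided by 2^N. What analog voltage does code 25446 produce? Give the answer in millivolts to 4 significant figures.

V_FS = 0.389 V. LSB = 0.389 V / 2^17.
Output = V_min + (25446/131072) × range = 0 + 0.194138 × 0.389 V
      = 0 V + 0.0755195 V = 0.0755195 V.

75.52 mV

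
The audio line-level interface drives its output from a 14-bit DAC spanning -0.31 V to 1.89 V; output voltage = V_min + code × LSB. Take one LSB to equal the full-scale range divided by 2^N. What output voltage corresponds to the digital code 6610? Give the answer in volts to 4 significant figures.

0.5776 V

Span: 1.89 V − (-0.31 V) = 2.2 V. LSB = 2.2 V / 2^14.
V_out = -0.31 + 6610 × (2.2/16384) V
      = -0.31 + 0.887573 = 0.577573 V.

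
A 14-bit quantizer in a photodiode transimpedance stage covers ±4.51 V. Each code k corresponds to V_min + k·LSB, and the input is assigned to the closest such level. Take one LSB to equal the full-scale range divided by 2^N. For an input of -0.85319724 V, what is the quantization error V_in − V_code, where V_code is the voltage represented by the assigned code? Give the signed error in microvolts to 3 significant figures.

+135 µV

Full-scale range = 4.51 V − (-4.51 V) = 9.02 V. LSB = 9.02 V / 2^14 ≈ 0.5505 mV.
(V_in − V_min)/LSB = (-0.85319724 − (-4.51)) × 16384/9.02 = 6642.2457 → nearest code k = 6642.
V_code = -4.51 + (6642/16384) × 9.02 = -0.85333251953 V.
V_in − V_code = -0.85319724 − (-0.85333251953) = +135 µV.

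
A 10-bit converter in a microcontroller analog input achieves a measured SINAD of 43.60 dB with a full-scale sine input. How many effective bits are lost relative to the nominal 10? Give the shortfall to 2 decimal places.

3.05 bits

N_eff = (43.60 − 1.76)/6.02 = 6.9502 bits.
10 − 6.9502 = 3.05 bits below nominal.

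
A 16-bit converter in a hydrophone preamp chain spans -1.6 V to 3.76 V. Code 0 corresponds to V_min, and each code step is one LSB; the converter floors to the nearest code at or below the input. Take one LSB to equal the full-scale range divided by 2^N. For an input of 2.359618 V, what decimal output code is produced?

Range = 3.76 − (-1.6) = 5.36 V. LSB = 5.36 V / 2^16 ≈ 81.79 µV.
code = ⌊(V_in − V_min)/LSB⌋ = ⌊(V_in − V_min) × 2^16 / range⌋
     = ⌊(2.359618 − (-1.6)) × 65536 / 5.36⌋ = ⌊3.959618 × 65536/5.36⌋
     = ⌊48413.717⌋ = 48413.

48413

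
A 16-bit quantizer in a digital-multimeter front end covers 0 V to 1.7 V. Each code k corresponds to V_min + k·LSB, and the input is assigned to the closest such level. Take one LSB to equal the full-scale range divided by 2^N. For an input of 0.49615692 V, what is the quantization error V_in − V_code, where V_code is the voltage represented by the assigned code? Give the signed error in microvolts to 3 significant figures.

+3.66 µV

Range is 1.7 V. LSB = 1.7 V / 2^16 ≈ 25.94 µV.
(0.49615692 − (0)) / LSB = 0.49615692 × 65536/1.7 = 19127.1411. Nearest integer: k = 19127.
V_code = 0 + (19127/65536) × 1.7 = 0.49615325928 V.
V_in − V_code = 0.49615692 − (0.49615325928) = +3.66 µV.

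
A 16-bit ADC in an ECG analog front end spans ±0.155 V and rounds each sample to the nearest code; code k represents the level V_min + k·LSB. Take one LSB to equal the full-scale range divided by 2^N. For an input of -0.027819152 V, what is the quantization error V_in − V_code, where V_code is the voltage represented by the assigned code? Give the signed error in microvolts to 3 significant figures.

Range = 0.155 − (-0.155) = 0.31 V. LSB = 0.31 V / 2^16 ≈ 4.730 µV.
Position in LSBs: (-0.027819152 − (-0.155)) × 65536/0.31 = 26886.8518; rounding gives k = 26887.
Reconstructed level: -0.155 + 26887 × 0.31/65536 V = -0.027818450928 V.
e = -0.027819152 − (-0.027818450928) = −0.701 µV.

−0.701 µV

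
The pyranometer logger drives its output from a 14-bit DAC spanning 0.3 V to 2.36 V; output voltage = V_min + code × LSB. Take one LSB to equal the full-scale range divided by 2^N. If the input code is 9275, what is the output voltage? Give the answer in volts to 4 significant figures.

1.466 V

The full-scale span is 2.36 − (0.3) = 2.06 V. LSB = 2.06 V / 2^14.
V_out = V_min + code × LSB = 0.3 V + 9275 × 2.06 V / 16384
      = 0.3 + 1.16617 = 1.46617 V.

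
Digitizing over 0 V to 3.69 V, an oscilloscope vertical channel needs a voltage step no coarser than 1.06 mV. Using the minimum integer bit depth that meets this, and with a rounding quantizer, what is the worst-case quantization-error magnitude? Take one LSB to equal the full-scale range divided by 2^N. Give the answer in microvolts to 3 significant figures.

450 µV

Span = 3.69 V.
3.69 V / 1.06 mV = 3481. Since 2^11 = 2048 and 2^12 = 4096, N = 12.
Step size = 3.69/4096 V = 0.90088 mV.
Max error for round-to-nearest is LSB/2 = 450 µV.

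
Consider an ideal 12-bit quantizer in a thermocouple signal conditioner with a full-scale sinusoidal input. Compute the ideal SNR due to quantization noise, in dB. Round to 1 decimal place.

6.02(12) + 1.76 = 72.24 + 1.76 = 74.00 dB.

74.0 dB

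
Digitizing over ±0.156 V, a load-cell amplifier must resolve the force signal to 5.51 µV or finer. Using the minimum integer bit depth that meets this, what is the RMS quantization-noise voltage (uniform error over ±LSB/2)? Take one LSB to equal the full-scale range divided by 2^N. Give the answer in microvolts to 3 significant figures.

1.37 µV

The full-scale span is 0.156 − (-0.156) = 0.312 V.
0.312 V / 5.51 µV = 56620. Since 2^15 = 32768 and 2^16 = 65536, N = 16.
Step size = 0.312/65536 V = 4.7607 µV.
V_rms = LSB/√12 = 1.37 µV.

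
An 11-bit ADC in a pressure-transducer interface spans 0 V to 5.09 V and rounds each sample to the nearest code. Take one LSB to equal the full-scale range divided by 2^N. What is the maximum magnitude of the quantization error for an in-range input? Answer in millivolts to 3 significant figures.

Range is 5.09 V.
LSB = 5.09 V ÷ 2^11 = 5.09/2048 V = 2.4854 mV.
A rounding quantizer has |error| ≤ LSB/2 = 1.24 mV.

1.24 mV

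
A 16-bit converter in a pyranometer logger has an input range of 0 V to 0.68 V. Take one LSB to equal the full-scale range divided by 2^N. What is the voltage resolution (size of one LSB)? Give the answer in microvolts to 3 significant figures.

Range is 0.68 V.
2^16 = 65536 levels.
Step size = 0.68/65536 V = 10.4 µV.

10.4 µV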